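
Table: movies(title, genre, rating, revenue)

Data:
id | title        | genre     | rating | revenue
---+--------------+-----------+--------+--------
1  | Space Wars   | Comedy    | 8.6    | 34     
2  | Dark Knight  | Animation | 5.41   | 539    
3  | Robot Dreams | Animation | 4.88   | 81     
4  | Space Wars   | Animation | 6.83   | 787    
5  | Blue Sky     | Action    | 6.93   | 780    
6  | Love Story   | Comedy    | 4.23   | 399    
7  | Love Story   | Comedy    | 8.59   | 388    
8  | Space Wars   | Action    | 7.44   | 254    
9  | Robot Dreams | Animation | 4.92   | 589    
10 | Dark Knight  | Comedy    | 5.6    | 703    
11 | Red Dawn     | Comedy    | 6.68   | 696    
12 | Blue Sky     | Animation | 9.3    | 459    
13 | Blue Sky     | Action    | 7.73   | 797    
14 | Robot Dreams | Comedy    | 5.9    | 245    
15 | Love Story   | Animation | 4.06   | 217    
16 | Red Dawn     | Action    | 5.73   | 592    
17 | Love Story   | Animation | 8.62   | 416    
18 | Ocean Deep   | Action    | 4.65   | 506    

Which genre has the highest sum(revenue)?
SELECT genre, SUM(revenue) as val
FROM movies
GROUP BY genre
ORDER BY val DESC
LIMIT 1

Result: Animation with sum(revenue) = 3088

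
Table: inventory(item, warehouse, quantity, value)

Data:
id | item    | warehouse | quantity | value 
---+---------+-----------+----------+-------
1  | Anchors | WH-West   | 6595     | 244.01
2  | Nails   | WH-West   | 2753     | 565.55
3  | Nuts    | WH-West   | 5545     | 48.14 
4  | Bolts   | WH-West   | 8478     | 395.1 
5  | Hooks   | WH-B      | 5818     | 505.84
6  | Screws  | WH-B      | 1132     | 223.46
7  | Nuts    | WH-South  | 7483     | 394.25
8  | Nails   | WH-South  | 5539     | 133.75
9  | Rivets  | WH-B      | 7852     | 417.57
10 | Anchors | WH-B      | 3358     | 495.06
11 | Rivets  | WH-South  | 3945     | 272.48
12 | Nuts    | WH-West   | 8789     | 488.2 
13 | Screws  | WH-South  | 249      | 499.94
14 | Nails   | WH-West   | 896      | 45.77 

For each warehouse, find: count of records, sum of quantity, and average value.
SELECT warehouse,
       COUNT(*) as cnt,
       SUM(quantity) as total_quantity,
       AVG(value) as avg_value
FROM inventory
GROUP BY warehouse

Result:
  WH-B: 4 records, 18160 total quantity, 410.48 avg value
  WH-South: 4 records, 17216 total quantity, 325.11 avg value
  WH-West: 6 records, 33056 total quantity, 297.80 avg value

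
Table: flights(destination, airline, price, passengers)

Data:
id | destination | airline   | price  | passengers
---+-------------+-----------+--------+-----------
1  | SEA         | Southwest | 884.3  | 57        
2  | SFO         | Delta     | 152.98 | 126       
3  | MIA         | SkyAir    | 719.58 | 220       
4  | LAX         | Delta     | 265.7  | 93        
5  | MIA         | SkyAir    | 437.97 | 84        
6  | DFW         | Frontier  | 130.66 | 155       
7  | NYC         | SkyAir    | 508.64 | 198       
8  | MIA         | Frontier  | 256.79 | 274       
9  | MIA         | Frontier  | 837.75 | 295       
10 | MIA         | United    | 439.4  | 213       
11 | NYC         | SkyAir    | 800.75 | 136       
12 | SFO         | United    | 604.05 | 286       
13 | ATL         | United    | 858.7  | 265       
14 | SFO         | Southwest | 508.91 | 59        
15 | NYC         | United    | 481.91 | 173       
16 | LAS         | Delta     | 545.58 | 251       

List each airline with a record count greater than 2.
SELECT airline, COUNT(*) as cnt
FROM flights
GROUP BY airline
HAVING COUNT(*) > 2

Result:
  Delta: 3
  Frontier: 3
  SkyAir: 4
  United: 4

Note: HAVING filters groups after aggregation, WHERE filters rows before.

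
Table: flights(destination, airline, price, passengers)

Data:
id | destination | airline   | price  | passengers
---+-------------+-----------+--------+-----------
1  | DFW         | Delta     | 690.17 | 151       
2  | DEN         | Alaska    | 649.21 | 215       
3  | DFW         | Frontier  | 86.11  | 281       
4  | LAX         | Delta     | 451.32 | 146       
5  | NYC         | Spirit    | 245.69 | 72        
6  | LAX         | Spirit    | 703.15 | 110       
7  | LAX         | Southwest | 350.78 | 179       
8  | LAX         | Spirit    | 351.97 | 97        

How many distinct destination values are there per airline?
SELECT airline, COUNT(DISTINCT destination)
FROM flights
GROUP BY airline

Result:
  Alaska: 1 distinct
  Delta: 2 distinct
  Frontier: 1 distinct
  Southwest: 1 distinct
  Spirit: 2 distinct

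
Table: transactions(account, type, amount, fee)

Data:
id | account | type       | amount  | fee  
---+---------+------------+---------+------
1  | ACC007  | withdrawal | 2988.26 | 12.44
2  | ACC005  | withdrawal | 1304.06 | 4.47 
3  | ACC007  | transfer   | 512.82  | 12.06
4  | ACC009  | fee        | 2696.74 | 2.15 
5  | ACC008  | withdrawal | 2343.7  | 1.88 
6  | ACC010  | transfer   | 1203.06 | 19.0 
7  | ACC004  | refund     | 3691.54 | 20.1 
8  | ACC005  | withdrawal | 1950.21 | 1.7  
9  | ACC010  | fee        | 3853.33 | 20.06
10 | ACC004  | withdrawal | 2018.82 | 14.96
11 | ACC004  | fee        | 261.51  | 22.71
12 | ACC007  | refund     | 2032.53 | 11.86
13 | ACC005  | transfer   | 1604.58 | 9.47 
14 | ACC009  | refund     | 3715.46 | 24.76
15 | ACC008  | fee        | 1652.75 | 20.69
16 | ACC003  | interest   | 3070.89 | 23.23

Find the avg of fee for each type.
SELECT type, AVG(fee) as result
FROM transactions
GROUP BY type

Result:
  fee: 16.40
  interest: 23.23
  refund: 18.91
  transfer: 13.51
  withdrawal: 7.09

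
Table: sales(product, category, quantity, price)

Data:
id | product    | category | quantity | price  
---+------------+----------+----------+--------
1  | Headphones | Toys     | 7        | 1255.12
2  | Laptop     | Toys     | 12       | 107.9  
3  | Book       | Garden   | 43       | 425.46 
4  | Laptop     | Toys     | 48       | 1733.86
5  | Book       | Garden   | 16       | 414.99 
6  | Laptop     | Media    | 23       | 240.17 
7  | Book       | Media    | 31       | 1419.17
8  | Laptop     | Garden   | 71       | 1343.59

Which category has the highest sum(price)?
SELECT category, SUM(price) as val
FROM sales
GROUP BY category
ORDER BY val DESC
LIMIT 1

Result: Toys with sum(price) = 3096.88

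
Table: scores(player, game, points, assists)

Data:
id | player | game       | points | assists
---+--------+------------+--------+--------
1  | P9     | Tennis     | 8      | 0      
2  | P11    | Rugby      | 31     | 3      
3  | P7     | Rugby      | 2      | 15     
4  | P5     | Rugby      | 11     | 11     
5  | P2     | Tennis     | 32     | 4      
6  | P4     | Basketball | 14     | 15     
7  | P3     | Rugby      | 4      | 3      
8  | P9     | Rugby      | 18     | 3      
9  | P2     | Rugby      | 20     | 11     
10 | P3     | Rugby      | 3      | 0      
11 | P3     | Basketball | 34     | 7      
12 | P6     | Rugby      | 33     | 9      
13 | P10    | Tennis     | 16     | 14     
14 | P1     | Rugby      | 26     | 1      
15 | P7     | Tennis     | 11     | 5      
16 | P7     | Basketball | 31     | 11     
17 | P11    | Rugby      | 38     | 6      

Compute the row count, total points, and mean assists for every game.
SELECT game,
       COUNT(*) as cnt,
       SUM(points) as total_points,
       AVG(assists) as avg_assists
FROM scores
GROUP BY game

Result:
  Basketball: 3 records, 79 total points, 11.00 avg assists
  Rugby: 10 records, 186 total points, 6.20 avg assists
  Tennis: 4 records, 67 total points, 5.75 avg assists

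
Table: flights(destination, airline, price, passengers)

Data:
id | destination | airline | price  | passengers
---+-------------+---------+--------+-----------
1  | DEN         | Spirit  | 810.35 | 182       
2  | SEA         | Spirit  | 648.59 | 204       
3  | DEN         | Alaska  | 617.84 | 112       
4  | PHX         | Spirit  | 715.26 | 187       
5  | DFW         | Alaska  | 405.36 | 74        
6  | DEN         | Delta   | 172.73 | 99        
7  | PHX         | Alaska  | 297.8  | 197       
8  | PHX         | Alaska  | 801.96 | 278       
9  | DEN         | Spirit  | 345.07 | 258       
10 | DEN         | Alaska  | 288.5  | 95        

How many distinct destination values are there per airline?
SELECT airline, COUNT(DISTINCT destination)
FROM flights
GROUP BY airline

Result:
  Alaska: 3 distinct
  Delta: 1 distinct
  Spirit: 3 distinct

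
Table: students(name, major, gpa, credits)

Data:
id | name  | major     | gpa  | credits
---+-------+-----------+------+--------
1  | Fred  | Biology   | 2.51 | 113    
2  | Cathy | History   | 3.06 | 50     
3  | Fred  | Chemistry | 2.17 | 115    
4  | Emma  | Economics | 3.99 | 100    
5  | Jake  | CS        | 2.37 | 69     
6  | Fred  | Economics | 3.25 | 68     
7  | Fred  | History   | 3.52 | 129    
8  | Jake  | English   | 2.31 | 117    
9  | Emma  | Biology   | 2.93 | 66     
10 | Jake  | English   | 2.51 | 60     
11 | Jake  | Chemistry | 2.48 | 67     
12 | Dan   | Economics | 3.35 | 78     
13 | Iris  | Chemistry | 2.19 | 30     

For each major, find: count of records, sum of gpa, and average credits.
SELECT major,
       COUNT(*) as cnt,
       SUM(gpa) as total_gpa,
       AVG(credits) as avg_credits
FROM students
GROUP BY major

Result:
  Biology: 2 records, 5.44 total gpa, 89.50 avg credits
  CS: 1 records, 2.37 total gpa, 69.00 avg credits
  Chemistry: 3 records, 6.84 total gpa, 70.67 avg credits
  Economics: 3 records, 10.59 total gpa, 82.00 avg credits
  English: 2 records, 4.82 total gpa, 88.50 avg credits
  History: 2 records, 6.58 total gpa, 89.50 avg credits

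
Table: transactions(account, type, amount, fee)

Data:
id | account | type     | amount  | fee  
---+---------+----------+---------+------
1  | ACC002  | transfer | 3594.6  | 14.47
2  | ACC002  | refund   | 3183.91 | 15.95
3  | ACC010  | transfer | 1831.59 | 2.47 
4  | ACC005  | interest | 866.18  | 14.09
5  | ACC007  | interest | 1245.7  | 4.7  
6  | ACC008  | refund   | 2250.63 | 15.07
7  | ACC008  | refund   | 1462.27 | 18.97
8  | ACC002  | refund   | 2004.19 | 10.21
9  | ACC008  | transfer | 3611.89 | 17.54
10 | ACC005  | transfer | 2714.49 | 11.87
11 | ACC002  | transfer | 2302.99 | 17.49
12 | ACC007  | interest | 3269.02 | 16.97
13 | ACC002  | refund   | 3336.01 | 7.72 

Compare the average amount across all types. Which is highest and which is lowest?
SELECT type, AVG(amount)
FROM transactions
GROUP BY type
ORDER BY AVG(amount)

All groups:
  interest: 1793.63
  refund: 2447.40
  transfer: 2811.11

Highest: transfer (2811.11)
Lowest: interest (1793.63)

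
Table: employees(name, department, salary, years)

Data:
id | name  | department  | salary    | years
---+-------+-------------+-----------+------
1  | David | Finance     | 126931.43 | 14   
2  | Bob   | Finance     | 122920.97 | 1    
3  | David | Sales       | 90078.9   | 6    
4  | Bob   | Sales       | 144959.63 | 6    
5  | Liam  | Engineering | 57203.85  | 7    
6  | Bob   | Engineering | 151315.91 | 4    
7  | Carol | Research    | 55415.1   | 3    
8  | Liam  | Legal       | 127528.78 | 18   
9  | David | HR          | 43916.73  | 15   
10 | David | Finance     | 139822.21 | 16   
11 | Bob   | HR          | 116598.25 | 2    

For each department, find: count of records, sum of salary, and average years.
SELECT department,
       COUNT(*) as cnt,
       SUM(salary) as total_salary,
       AVG(years) as avg_years
FROM employees
GROUP BY department

Result:
  Engineering: 2 records, 208519.76 total salary, 5.50 avg years
  Finance: 3 records, 389674.61 total salary, 10.33 avg years
  HR: 2 records, 160514.98 total salary, 8.50 avg years
  Legal: 1 records, 127528.78 total salary, 18.00 avg years
  Research: 1 records, 55415.10 total salary, 3.00 avg years
  Sales: 2 records, 235038.53 total salary, 6.00 avg years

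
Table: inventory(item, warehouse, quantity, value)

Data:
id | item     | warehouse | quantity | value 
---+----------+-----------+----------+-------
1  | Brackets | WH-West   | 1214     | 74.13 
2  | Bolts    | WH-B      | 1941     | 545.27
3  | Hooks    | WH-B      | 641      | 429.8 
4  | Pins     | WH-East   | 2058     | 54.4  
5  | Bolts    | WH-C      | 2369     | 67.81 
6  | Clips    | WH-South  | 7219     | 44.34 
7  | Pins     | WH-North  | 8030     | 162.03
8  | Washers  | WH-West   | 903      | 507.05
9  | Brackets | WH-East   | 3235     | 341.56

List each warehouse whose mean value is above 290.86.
SELECT warehouse, AVG(value)
FROM inventory
GROUP BY warehouse
HAVING AVG(value) > 290.86

Result:
  WH-B: avg=487.54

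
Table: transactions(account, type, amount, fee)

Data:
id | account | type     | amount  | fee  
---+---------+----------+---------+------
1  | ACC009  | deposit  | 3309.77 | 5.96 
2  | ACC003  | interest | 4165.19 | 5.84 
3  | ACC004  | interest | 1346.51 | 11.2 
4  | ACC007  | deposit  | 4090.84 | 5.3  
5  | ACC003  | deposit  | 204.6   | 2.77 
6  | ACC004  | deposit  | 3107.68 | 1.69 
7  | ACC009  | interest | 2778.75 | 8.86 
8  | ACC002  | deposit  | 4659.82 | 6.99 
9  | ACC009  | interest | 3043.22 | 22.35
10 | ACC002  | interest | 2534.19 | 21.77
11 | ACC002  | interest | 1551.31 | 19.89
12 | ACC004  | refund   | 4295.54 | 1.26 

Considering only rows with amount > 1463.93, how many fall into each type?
SELECT type, COUNT(*)
FROM transactions
WHERE amount > 1463.93
GROUP BY type

Note: WHERE filters rows before grouping.

Result:
  deposit: 4
  interest: 5
  refund: 1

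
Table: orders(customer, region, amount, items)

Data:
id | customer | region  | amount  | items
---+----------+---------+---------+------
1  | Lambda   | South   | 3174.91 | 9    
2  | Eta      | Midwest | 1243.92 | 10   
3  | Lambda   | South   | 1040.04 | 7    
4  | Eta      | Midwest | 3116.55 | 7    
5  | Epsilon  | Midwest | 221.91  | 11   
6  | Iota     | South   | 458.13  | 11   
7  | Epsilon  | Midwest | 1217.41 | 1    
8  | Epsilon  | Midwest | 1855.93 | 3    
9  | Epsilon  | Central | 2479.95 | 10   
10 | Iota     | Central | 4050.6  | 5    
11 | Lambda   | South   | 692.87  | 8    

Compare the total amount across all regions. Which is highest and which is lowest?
SELECT region, SUM(amount)
FROM orders
GROUP BY region
ORDER BY SUM(amount)

All groups:
  South: 5365.95
  Central: 6530.55
  Midwest: 7655.72

Highest: Midwest (7655.72)
Lowest: South (5365.95)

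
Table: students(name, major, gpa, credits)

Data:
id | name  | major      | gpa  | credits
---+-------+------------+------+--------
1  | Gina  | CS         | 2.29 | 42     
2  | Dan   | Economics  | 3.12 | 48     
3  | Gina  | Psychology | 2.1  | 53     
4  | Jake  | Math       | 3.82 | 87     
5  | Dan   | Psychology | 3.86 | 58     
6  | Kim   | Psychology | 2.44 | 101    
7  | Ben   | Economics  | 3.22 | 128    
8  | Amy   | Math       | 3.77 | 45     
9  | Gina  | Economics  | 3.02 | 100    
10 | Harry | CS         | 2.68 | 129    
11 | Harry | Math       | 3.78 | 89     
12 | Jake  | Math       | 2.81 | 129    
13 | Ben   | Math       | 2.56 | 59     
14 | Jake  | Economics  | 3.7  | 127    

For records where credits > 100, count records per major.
SELECT major, COUNT(*)
FROM students
WHERE credits > 100
GROUP BY major

Note: WHERE filters rows before grouping.

Result:
  CS: 1
  Economics: 2
  Math: 1
  Psychology: 1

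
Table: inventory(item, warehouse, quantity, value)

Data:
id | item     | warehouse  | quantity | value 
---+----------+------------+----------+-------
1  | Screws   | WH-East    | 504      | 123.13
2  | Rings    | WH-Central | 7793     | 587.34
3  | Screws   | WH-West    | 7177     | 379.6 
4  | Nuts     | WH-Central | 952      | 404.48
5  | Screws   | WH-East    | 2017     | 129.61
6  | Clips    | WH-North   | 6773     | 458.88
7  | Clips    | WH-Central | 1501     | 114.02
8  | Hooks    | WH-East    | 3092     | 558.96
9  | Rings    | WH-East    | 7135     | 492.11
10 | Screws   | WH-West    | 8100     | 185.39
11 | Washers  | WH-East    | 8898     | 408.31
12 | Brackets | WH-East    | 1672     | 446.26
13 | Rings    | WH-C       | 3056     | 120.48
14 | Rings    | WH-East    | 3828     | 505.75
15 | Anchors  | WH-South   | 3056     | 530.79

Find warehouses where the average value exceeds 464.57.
SELECT warehouse, AVG(value)
FROM inventory
GROUP BY warehouse
HAVING AVG(value) > 464.57

Result:
  WH-South: avg=530.79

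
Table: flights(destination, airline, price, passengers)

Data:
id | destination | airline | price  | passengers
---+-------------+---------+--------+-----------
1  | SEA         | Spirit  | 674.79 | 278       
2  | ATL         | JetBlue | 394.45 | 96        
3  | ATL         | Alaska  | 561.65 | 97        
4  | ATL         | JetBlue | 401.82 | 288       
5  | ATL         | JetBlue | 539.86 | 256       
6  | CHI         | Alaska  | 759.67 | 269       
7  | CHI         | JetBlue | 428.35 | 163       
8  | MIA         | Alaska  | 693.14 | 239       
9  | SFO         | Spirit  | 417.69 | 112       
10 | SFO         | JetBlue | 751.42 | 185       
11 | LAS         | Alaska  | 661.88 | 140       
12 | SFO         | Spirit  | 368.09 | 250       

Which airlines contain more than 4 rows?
SELECT airline, COUNT(*) as cnt
FROM flights
GROUP BY airline
HAVING COUNT(*) > 4

Result:
  JetBlue: 5

Note: HAVING filters groups after aggregation, WHERE filters rows before.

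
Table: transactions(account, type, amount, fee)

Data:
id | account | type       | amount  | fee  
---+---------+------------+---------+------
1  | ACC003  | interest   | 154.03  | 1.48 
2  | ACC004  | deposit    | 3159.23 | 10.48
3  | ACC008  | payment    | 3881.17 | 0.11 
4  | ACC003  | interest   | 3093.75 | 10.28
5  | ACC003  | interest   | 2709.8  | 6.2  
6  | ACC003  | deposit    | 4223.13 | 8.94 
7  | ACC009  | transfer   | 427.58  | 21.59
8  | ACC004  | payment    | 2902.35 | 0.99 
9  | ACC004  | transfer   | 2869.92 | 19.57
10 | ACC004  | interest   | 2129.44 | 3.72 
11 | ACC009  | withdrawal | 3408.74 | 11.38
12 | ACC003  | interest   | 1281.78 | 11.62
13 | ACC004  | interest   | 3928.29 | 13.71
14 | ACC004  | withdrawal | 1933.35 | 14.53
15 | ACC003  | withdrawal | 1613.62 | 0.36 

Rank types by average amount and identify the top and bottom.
SELECT type, AVG(amount)
FROM transactions
GROUP BY type
ORDER BY AVG(amount)

All groups:
  transfer: 1648.75
  interest: 2216.18
  withdrawal: 2318.57
  payment: 3391.76
  deposit: 3691.18

Highest: deposit (3691.18)
Lowest: transfer (1648.75)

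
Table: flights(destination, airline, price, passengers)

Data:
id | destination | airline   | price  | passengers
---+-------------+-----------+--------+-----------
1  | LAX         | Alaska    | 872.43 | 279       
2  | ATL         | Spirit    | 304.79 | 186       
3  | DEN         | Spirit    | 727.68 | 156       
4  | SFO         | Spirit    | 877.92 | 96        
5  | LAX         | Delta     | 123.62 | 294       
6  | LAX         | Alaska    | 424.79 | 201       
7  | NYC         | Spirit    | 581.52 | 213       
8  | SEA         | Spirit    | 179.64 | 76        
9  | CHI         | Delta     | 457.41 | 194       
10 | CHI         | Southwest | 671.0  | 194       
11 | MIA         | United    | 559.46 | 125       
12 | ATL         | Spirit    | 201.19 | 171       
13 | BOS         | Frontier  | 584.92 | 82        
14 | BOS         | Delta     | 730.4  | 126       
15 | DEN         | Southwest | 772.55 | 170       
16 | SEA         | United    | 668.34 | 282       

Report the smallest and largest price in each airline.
SELECT airline, MIN(price), MAX(price)
FROM flights
GROUP BY airline

Result:
  Alaska: min=424.79, max=872.43
  Delta: min=123.62, max=730.40
  Frontier: min=584.92, max=584.92
  Southwest: min=671.00, max=772.55
  Spirit: min=179.64, max=877.92
  United: min=559.46, max=668.34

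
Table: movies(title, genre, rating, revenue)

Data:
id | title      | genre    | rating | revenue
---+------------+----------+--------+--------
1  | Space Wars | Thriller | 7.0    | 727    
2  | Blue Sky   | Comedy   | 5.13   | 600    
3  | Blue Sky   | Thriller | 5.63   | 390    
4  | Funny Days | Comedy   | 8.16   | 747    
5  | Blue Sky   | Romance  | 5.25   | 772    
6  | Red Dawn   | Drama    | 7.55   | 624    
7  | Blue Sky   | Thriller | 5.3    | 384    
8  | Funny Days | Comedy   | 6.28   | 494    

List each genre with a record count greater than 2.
SELECT genre, COUNT(*) as cnt
FROM movies
GROUP BY genre
HAVING COUNT(*) > 2

Result:
  Comedy: 3
  Thriller: 3

Note: HAVING filters groups after aggregation, WHERE filters rows before.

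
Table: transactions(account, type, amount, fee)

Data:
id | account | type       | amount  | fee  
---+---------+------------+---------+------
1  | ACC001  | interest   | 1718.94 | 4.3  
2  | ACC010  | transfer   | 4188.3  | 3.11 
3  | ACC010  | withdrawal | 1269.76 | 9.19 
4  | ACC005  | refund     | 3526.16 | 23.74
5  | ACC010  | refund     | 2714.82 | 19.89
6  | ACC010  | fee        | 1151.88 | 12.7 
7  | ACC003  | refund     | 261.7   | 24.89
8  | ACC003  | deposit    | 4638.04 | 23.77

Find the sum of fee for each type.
SELECT type, SUM(fee) as result
FROM transactions
GROUP BY type

Result:
  deposit: 23.77
  fee: 12.70
  interest: 4.30
  refund: 68.52
  transfer: 3.11
  withdrawal: 9.19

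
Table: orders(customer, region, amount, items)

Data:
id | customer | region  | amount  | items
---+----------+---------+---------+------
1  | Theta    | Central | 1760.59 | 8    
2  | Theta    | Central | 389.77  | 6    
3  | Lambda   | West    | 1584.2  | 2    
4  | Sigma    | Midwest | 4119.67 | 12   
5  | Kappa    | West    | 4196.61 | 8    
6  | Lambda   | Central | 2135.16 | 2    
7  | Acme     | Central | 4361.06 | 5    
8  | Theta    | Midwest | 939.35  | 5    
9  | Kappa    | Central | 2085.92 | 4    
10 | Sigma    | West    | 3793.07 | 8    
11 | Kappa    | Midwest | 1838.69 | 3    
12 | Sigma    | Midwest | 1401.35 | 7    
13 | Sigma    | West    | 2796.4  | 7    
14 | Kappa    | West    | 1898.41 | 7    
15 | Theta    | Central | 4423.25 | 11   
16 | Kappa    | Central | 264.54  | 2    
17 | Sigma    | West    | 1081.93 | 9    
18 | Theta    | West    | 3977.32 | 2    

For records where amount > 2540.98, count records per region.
SELECT region, COUNT(*)
FROM orders
WHERE amount > 2540.98
GROUP BY region

Note: WHERE filters rows before grouping.

Result:
  Central: 2
  Midwest: 1
  West: 4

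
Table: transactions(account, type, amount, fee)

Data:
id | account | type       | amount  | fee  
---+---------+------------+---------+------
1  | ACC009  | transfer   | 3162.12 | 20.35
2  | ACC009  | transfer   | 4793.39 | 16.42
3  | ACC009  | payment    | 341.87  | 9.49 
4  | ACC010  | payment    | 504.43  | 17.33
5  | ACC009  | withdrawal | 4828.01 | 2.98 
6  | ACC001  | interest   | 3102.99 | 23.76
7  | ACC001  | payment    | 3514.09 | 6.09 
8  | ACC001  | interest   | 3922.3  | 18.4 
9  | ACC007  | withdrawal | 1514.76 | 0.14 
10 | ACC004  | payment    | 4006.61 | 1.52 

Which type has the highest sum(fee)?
SELECT type, SUM(fee) as val
FROM transactions
GROUP BY type
ORDER BY val DESC
LIMIT 1

Result: interest with sum(fee) = 42.16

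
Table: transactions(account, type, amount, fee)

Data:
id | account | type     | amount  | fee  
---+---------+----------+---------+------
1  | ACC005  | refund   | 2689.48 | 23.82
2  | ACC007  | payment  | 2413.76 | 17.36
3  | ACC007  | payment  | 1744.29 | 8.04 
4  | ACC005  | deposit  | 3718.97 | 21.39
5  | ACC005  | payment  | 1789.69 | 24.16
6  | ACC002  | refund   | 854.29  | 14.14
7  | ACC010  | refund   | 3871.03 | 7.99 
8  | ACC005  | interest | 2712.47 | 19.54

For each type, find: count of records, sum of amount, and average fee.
SELECT type,
       COUNT(*) as cnt,
       SUM(amount) as total_amount,
       AVG(fee) as avg_fee
FROM transactions
GROUP BY type

Result:
  deposit: 1 records, 3718.97 total amount, 21.39 avg fee
  interest: 1 records, 2712.47 total amount, 19.54 avg fee
  payment: 3 records, 5947.74 total amount, 16.52 avg fee
  refund: 3 records, 7414.80 total amount, 15.32 avg fee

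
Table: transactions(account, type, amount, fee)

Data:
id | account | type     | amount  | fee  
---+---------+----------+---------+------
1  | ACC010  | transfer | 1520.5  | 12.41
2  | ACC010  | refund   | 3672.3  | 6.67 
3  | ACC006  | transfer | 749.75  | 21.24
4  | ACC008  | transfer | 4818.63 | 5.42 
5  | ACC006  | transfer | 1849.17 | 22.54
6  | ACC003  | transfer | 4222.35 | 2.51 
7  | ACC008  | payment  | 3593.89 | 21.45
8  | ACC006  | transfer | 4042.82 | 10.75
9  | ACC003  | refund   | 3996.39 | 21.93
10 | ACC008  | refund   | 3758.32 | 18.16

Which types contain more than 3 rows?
SELECT type, COUNT(*) as cnt
FROM transactions
GROUP BY type
HAVING COUNT(*) > 3

Result:
  transfer: 6

Note: HAVING filters groups after aggregation, WHERE filters rows before.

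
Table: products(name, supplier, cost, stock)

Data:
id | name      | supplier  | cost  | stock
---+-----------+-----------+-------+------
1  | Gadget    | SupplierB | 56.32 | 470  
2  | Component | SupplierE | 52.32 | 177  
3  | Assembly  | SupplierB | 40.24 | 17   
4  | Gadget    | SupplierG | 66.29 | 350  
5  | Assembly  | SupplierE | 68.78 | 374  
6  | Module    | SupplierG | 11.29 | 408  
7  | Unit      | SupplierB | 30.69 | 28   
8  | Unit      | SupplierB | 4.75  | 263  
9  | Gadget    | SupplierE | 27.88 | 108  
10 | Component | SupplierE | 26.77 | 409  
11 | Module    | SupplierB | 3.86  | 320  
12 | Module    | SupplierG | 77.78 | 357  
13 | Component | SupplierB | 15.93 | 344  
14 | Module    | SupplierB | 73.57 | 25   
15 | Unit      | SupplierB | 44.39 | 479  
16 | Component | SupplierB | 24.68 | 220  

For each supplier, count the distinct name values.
SELECT supplier, COUNT(DISTINCT name)
FROM products
GROUP BY supplier

Result:
  SupplierB: 5 distinct
  SupplierE: 3 distinct
  SupplierG: 2 distinct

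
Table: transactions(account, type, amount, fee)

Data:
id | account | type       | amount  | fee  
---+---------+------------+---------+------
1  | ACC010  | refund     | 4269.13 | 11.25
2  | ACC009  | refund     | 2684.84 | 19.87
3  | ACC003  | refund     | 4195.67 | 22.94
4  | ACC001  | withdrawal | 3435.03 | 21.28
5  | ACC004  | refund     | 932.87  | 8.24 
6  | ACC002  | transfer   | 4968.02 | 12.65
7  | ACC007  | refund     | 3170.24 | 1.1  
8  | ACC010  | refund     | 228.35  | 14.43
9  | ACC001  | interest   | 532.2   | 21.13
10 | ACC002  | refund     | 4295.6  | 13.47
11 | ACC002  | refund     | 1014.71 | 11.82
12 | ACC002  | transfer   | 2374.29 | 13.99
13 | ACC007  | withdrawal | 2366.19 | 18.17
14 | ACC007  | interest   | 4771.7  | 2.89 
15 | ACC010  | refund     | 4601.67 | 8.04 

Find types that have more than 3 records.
SELECT type, COUNT(*) as cnt
FROM transactions
GROUP BY type
HAVING COUNT(*) > 3

Result:
  refund: 9

Note: HAVING filters groups after aggregation, WHERE filters rows before.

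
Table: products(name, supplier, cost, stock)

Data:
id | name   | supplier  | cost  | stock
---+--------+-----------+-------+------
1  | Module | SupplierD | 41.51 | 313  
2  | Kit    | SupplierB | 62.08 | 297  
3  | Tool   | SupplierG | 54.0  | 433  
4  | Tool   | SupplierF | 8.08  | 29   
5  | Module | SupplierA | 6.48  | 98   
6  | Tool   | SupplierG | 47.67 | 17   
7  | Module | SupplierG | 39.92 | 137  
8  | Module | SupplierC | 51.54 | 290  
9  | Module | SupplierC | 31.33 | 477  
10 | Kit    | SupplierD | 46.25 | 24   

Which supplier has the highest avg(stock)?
SELECT supplier, AVG(stock) as val
FROM products
GROUP BY supplier
ORDER BY val DESC
LIMIT 1

Result: SupplierC with avg(stock) = 383.50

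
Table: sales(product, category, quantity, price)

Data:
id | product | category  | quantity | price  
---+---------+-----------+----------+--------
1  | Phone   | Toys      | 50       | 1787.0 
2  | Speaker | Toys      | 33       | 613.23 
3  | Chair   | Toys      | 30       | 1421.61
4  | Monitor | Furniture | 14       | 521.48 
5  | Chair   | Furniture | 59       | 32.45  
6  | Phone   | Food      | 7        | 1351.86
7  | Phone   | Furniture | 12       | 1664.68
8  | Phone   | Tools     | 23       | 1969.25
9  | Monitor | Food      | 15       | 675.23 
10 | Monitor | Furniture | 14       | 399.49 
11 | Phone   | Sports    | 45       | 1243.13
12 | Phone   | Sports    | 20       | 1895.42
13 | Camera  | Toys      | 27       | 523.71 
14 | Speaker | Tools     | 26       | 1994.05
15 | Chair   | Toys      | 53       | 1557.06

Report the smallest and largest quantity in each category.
SELECT category, MIN(quantity), MAX(quantity)
FROM sales
GROUP BY category

Result:
  Food: min=7, max=15
  Furniture: min=12, max=59
  Sports: min=20, max=45
  Tools: min=23, max=26
  Toys: min=27, max=53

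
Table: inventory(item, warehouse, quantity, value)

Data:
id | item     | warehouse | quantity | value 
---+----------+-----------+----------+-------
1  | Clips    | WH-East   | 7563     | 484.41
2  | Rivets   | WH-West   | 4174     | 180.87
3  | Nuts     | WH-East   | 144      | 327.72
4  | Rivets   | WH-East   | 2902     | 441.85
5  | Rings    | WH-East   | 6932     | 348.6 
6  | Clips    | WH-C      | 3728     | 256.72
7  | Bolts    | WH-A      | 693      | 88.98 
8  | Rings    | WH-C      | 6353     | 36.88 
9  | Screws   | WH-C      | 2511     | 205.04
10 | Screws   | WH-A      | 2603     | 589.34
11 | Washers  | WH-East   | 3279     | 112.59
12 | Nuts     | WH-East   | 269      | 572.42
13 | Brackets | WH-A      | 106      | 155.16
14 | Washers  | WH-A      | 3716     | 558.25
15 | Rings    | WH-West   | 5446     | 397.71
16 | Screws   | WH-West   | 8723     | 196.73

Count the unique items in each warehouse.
SELECT warehouse, COUNT(DISTINCT item)
FROM inventory
GROUP BY warehouse

Result:
  WH-A: 4 distinct
  WH-C: 3 distinct
  WH-East: 5 distinct
  WH-West: 3 distinct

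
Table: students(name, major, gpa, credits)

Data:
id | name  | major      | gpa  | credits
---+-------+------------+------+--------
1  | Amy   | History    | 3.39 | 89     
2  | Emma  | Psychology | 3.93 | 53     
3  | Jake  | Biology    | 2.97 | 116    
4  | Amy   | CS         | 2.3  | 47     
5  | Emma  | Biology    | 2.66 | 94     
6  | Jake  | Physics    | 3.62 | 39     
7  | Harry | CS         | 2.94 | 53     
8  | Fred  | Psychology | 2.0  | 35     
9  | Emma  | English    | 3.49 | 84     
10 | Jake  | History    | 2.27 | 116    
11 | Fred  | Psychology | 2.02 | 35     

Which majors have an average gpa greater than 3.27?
SELECT major, AVG(gpa)
FROM students
GROUP BY major
HAVING AVG(gpa) > 3.27

Result:
  English: avg=3.49
  Physics: avg=3.62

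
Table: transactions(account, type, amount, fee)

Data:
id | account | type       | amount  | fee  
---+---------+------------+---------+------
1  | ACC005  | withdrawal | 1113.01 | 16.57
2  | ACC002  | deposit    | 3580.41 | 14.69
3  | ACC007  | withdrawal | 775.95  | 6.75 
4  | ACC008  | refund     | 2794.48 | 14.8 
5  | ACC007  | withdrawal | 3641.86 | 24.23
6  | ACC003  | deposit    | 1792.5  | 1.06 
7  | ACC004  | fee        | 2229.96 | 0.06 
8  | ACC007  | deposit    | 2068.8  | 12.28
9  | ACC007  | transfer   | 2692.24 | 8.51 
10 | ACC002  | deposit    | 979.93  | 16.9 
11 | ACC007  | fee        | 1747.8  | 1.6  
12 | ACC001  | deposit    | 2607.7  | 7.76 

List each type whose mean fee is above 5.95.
SELECT type, AVG(fee)
FROM transactions
GROUP BY type
HAVING AVG(fee) > 5.95

Result:
  deposit: avg=10.54
  refund: avg=14.80
  transfer: avg=8.51
  withdrawal: avg=15.85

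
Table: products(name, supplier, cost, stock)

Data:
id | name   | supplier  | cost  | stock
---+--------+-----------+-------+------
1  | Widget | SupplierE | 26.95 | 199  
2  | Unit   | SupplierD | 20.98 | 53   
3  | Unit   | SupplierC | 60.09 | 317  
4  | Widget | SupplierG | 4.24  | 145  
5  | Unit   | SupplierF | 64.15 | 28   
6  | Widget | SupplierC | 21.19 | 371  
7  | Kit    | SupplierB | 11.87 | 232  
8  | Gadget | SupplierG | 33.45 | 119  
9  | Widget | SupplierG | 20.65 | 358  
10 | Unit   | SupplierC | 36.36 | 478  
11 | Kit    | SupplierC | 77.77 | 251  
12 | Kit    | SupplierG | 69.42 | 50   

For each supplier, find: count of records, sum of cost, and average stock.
SELECT supplier,
       COUNT(*) as cnt,
       SUM(cost) as total_cost,
       AVG(stock) as avg_stock
FROM products
GROUP BY supplier

Result:
  SupplierB: 1 records, 11.87 total cost, 232.00 avg stock
  SupplierC: 4 records, 195.41 total cost, 354.25 avg stock
  SupplierD: 1 records, 20.98 total cost, 53.00 avg stock
  SupplierE: 1 records, 26.95 total cost, 199.00 avg stock
  SupplierF: 1 records, 64.15 total cost, 28.00 avg stock
  SupplierG: 4 records, 127.76 total cost, 168.00 avg stock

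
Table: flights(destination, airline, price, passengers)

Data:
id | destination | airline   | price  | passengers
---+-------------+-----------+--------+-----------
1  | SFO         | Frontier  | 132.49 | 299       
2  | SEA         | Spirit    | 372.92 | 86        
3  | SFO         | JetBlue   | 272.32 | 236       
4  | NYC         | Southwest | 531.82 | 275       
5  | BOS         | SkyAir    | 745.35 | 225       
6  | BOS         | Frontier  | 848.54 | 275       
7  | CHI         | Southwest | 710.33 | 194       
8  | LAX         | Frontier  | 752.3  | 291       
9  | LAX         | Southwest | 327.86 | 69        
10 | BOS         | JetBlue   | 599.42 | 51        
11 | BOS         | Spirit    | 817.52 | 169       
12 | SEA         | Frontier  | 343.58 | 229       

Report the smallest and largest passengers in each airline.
SELECT airline, MIN(passengers), MAX(passengers)
FROM flights
GROUP BY airline

Result:
  Frontier: min=229, max=299
  JetBlue: min=51, max=236
  SkyAir: min=225, max=225
  Southwest: min=69, max=275
  Spirit: min=86, max=169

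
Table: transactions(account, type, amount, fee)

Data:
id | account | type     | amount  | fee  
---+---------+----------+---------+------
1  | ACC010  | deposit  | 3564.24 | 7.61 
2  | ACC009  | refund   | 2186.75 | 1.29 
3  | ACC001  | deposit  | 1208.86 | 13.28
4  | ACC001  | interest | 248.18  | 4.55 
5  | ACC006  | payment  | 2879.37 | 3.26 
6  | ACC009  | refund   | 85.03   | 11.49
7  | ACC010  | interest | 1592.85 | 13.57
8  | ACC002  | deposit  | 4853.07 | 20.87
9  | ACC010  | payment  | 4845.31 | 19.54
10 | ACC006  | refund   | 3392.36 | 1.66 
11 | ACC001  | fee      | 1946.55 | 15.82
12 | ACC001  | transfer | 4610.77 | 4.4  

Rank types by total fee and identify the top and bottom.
SELECT type, SUM(fee)
FROM transactions
GROUP BY type
ORDER BY SUM(fee)

All groups:
  transfer: 4.40
  refund: 14.44
  fee: 15.82
  interest: 18.12
  payment: 22.80
  deposit: 41.76

Highest: deposit (41.76)
Lowest: transfer (4.40)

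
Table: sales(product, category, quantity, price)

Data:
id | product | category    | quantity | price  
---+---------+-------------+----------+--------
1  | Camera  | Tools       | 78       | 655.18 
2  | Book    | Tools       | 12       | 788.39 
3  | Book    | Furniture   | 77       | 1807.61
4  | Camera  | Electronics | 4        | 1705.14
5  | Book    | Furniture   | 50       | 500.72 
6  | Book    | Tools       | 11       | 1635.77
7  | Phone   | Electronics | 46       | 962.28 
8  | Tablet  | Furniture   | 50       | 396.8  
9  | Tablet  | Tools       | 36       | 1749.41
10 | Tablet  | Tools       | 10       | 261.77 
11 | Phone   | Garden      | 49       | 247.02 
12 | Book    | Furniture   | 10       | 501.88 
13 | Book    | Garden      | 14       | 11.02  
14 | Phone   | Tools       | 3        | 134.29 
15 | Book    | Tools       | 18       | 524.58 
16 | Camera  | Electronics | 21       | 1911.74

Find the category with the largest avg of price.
SELECT category, AVG(price) as val
FROM sales
GROUP BY category
ORDER BY val DESC
LIMIT 1

Result: Electronics with avg(price) = 1526.39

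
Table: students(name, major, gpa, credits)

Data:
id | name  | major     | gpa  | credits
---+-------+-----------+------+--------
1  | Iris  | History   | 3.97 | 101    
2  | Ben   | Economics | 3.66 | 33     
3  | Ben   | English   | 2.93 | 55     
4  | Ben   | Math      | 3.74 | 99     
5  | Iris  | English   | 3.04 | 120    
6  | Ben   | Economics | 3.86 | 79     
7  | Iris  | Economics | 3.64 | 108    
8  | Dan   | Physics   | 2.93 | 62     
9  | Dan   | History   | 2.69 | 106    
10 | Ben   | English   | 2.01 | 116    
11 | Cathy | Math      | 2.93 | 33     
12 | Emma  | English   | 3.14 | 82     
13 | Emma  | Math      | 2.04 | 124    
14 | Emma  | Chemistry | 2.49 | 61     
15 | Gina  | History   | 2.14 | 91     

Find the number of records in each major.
SELECT major, COUNT(*) as count
FROM students
GROUP BY major

Result:
  Chemistry: 1
  Economics: 3
  English: 4
  History: 3
  Math: 3
  Physics: 1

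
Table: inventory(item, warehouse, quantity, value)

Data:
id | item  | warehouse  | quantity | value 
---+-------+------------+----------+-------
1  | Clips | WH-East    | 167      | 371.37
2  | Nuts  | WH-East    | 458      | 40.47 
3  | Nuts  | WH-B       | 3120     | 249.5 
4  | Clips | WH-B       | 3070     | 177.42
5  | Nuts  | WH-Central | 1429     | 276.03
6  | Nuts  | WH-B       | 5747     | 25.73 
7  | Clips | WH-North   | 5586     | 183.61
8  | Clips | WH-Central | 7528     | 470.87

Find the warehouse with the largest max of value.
SELECT warehouse, MAX(value) as val
FROM inventory
GROUP BY warehouse
ORDER BY val DESC
LIMIT 1

Result: WH-Central with max(value) = 470.87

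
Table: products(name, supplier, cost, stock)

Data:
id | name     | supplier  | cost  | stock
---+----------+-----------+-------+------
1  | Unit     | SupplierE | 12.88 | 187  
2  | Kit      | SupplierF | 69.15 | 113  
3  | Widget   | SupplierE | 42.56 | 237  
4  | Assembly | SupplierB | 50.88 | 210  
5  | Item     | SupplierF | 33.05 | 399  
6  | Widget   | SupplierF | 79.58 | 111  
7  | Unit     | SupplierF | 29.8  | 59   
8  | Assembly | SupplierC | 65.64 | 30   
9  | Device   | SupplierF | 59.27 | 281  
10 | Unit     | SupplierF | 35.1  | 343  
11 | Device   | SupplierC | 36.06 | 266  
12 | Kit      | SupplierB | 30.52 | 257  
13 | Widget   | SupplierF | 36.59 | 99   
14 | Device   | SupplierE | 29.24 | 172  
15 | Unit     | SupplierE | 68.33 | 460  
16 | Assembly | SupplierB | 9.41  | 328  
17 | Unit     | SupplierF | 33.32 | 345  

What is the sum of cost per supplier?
SELECT supplier, SUM(cost) as result
FROM products
GROUP BY supplier

Result:
  SupplierB: 90.81
  SupplierC: 101.70
  SupplierE: 153.01
  SupplierF: 375.86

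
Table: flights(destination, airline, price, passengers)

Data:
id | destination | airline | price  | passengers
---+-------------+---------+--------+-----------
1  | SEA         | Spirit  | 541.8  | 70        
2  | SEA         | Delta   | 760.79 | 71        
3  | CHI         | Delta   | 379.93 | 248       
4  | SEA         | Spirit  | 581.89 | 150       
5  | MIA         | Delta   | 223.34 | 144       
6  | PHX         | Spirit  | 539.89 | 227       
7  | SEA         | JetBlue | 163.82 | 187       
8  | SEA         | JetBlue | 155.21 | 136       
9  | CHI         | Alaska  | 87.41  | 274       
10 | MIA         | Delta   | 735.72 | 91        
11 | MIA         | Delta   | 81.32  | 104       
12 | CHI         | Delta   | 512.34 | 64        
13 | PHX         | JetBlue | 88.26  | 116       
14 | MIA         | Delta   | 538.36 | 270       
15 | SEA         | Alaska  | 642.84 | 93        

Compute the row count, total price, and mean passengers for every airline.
SELECT airline,
       COUNT(*) as cnt,
       SUM(price) as total_price,
       AVG(passengers) as avg_passengers
FROM flights
GROUP BY airline

Result:
  Alaska: 2 records, 730.25 total price, 183.50 avg passengers
  Delta: 7 records, 3231.80 total price, 141.71 avg passengers
  JetBlue: 3 records, 407.29 total price, 146.33 avg passengers
  Spirit: 3 records, 1663.58 total price, 149.00 avg passengers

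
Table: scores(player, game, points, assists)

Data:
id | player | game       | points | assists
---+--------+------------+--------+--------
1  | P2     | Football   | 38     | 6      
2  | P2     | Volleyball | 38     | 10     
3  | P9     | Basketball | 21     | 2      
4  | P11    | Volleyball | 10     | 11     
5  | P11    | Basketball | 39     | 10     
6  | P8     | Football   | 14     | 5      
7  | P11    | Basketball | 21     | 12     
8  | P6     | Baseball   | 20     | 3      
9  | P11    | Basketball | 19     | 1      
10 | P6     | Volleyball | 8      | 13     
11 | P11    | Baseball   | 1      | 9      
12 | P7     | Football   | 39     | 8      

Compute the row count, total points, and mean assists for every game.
SELECT game,
       COUNT(*) as cnt,
       SUM(points) as total_points,
       AVG(assists) as avg_assists
FROM scores
GROUP BY game

Result:
  Baseball: 2 records, 21 total points, 6.00 avg assists
  Basketball: 4 records, 100 total points, 6.25 avg assists
  Football: 3 records, 91 total points, 6.33 avg assists
  Volleyball: 3 records, 56 total points, 11.33 avg assists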